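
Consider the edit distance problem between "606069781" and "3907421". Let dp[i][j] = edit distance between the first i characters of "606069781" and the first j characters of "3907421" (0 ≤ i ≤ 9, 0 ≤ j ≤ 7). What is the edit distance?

   ''  3  9  0  7  4  2  1
''  0  1  2  3  4  5  6  7
 6  1  1  2  3  4  5  6  7
 0  2  2  2  2  3  4  5  6
 6  3  3  3  3  3  4  5  6
 0  4  4  4  3  4  4  5  6
 6  5  5  5  4  4  5  5  6
 9  6  6  5  5  5  5  6  6
 7  7  7  6  6  5  6  6  7
 8  8  8  7  7  6  6  7  7
 1  9  9  8  8  7  7  7  7

7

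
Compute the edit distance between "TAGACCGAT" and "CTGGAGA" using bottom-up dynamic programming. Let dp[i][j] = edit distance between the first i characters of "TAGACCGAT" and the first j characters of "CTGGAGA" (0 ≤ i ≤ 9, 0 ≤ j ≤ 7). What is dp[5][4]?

   ''  C  T  G  G  A  G  A
''  0  1  2  3  4  5  6  7
 T  1  1  1  2  3  4  5  6
 A  2  2  2  2  3  3  4  5
 G  3  3  3  2  2  3  3  4
 A  4  4  4  3  3  2  3  3
 C  5  4  5  4  4  3  3  4
 C  6  5  5  5  5  4  4  4
 G  7  6  6  5  5  5  4  5
 A  8  7  7  6  6  5  5  4
 T  9  8  7  7  7  6  6  5

4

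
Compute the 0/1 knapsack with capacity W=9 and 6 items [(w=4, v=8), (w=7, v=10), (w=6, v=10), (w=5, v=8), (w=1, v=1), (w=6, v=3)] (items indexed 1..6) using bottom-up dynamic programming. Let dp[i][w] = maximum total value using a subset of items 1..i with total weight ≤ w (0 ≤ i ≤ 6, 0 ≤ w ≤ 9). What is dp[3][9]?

i\w   0   1   2   3   4   5   6   7   8   9
  0   0   0   0   0   0   0   0   0   0   0
  1   0   0   0   0   8   8   8   8   8   8
  2   0   0   0   0   8   8   8  10  10  10
  3   0   0   0   0   8   8  10  10  10  10
  4   0   0   0   0   8   8  10  10  10  16
  5   0   1   1   1   8   9  10  11  11  16
  6   0   1   1   1   8   9  10  11  11  16

10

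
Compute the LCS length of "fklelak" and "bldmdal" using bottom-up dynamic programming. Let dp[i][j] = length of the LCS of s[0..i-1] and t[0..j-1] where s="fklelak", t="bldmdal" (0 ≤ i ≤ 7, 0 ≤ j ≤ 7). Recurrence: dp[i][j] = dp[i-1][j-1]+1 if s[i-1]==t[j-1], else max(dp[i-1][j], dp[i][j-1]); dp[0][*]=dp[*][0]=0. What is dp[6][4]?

1

   ''  b  l  d  m  d  a  l
''  0  0  0  0  0  0  0  0
 f  0  0  0  0  0  0  0  0
 k  0  0  0  0  0  0  0  0
 l  0  0  1  1  1  1  1  1
 e  0  0  1  1  1  1  1  1
 l  0  0  1  1  1  1  1  2
 a  0  0  1  1  1  1  2  2
 k  0  0  1  1  1  1  2  2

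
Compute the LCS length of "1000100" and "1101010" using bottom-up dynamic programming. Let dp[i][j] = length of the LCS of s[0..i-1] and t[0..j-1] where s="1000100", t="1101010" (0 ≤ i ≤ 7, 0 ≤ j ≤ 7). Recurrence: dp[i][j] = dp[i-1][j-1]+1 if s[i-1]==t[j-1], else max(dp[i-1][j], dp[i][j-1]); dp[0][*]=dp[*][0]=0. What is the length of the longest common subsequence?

   ''  1  1  0  1  0  1  0
''  0  0  0  0  0  0  0  0
 1  0  1  1  1  1  1  1  1
 0  0  1  1  2  2  2  2  2
 0  0  1  1  2  2  3  3  3
 0  0  1  1  2  2  3  3  4
 1  0  1  2  2  3  3  4  4
 0  0  1  2  3  3  4  4  5
 0  0  1  2  3  3  4  4  5

5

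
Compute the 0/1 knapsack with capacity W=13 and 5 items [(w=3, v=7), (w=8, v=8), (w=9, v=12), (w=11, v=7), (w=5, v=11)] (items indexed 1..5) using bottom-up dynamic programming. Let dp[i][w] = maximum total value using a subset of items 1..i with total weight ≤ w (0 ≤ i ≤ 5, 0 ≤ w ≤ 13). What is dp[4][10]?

i\w   0   1   2   3   4   5   6   7   8   9  10  11  12  13
  0   0   0   0   0   0   0   0   0   0   0   0   0   0   0
  1   0   0   0   7   7   7   7   7   7   7   7   7   7   7
  2   0   0   0   7   7   7   7   7   8   8   8  15  15  15
  3   0   0   0   7   7   7   7   7   8  12  12  15  19  19
  4   0   0   0   7   7   7   7   7   8  12  12  15  19  19
  5   0   0   0   7   7  11  11  11  18  18  18  18  19  19

12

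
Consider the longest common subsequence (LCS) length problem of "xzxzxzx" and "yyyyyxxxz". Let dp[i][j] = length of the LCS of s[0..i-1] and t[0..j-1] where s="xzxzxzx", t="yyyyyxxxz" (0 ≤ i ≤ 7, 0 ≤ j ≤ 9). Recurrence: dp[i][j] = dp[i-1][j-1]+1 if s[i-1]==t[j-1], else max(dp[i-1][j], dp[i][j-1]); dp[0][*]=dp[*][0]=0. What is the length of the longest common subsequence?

4

   ''  y  y  y  y  y  x  x  x  z
''  0  0  0  0  0  0  0  0  0  0
 x  0  0  0  0  0  0  1  1  1  1
 z  0  0  0  0  0  0  1  1  1  2
 x  0  0  0  0  0  0  1  2  2  2
 z  0  0  0  0  0  0  1  2  2  3
 x  0  0  0  0  0  0  1  2  3  3
 z  0  0  0  0  0  0  1  2  3  4
 x  0  0  0  0  0  0  1  2  3  4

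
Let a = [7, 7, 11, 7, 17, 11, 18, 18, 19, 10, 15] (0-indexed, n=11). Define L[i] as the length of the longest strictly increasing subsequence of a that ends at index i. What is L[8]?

5

   i    0    1    2    3    4    5    6    7    8    9   10
a[i]    7    7   11    7   17   11   18   18   19   10   15
L[i]    1    1    2    1    3    2    4    4    5    2    3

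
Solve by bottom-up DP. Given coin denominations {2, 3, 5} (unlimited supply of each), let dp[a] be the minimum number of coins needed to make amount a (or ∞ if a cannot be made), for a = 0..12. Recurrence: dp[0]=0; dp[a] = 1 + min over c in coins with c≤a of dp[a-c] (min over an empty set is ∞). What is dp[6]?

2

 a  0  1  2  3  4  5  6  7  8  9 10 11 12
dp  0  -  1  1  2  1  2  2  2  3  2  3  3
(- denotes ∞ / unreachable)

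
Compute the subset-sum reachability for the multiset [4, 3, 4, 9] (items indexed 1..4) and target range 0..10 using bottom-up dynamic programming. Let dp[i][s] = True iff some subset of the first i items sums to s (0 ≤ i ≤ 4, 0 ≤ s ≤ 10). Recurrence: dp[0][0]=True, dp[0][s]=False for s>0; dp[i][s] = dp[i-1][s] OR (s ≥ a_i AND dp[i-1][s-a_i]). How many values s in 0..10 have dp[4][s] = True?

i\s   0   1   2   3   4   5   6   7   8   9  10
  0   T   F   F   F   F   F   F   F   F   F   F
  1   T   F   F   F   T   F   F   F   F   F   F
  2   T   F   F   T   T   F   F   T   F   F   F
  3   T   F   F   T   T   F   F   T   T   F   F
  4   T   F   F   T   T   F   F   T   T   T   F

6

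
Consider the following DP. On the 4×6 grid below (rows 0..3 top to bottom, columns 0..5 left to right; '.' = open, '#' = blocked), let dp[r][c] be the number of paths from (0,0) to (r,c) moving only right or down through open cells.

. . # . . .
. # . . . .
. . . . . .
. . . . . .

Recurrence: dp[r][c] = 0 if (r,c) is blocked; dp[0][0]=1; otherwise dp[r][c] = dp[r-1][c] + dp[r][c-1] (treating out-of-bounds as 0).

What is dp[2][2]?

r\c   0   1   2   3   4   5
  0   1   1   0   0   0   0
  1   1   0   0   0   0   0
  2   1   1   1   1   1   1
  3   1   2   3   4   5   6

1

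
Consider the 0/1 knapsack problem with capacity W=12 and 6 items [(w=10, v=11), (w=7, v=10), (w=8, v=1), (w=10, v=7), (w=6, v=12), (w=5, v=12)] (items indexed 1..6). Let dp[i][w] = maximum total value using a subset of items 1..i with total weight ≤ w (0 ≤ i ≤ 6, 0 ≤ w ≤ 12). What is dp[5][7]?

12

i\w   0   1   2   3   4   5   6   7   8   9  10  11  12
  0   0   0   0   0   0   0   0   0   0   0   0   0   0
  1   0   0   0   0   0   0   0   0   0   0  11  11  11
  2   0   0   0   0   0   0   0  10  10  10  11  11  11
  3   0   0   0   0   0   0   0  10  10  10  11  11  11
  4   0   0   0   0   0   0   0  10  10  10  11  11  11
  5   0   0   0   0   0   0  12  12  12  12  12  12  12
  6   0   0   0   0   0  12  12  12  12  12  12  24  24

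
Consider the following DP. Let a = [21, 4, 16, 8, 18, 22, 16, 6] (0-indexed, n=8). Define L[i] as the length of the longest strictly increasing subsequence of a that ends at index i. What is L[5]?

   i    0    1    2    3    4    5    6    7
a[i]   21    4   16    8   18   22   16    6
L[i]    1    1    2    2    3    4    3    2

4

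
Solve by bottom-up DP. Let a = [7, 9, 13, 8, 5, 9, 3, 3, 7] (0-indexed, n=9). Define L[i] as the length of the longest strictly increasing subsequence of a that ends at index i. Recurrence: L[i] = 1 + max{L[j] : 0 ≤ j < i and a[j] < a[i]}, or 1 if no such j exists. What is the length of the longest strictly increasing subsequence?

   i    0    1    2    3    4    5    6    7    8
a[i]    7    9   13    8    5    9    3    3    7
L[i]    1    2    3    2    1    3    1    1    2

3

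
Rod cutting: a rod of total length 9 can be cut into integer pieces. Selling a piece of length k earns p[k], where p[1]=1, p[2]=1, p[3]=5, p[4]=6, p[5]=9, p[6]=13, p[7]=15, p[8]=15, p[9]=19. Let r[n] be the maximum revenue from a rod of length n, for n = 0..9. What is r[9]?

   n    0    1    2    3    4    5    6    7    8    9
r[n]    0    1    2    5    6    9   13   15   16   19

19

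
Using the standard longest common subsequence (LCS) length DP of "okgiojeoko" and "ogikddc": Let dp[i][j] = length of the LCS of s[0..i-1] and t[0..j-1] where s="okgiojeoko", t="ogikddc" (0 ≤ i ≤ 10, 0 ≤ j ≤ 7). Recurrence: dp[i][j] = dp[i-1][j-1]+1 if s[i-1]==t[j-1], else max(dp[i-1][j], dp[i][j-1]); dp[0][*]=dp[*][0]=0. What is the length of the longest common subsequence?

4

   ''  o  g  i  k  d  d  c
''  0  0  0  0  0  0  0  0
 o  0  1  1  1  1  1  1  1
 k  0  1  1  1  2  2  2  2
 g  0  1  2  2  2  2  2  2
 i  0  1  2  3  3  3  3  3
 o  0  1  2  3  3  3  3  3
 j  0  1  2  3  3  3  3  3
 e  0  1  2  3  3  3  3  3
 o  0  1  2  3  3  3  3  3
 k  0  1  2  3  4  4  4  4
 o  0  1  2  3  4  4  4  4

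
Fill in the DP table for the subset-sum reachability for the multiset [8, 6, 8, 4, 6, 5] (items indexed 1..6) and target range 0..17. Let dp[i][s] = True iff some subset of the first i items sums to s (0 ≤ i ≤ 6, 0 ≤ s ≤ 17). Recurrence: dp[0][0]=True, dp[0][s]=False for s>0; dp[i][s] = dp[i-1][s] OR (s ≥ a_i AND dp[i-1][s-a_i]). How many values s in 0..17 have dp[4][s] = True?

8

i\s   0   1   2   3   4   5   6   7   8   9  10  11  12  13  14  15  16  17
  0   T   F   F   F   F   F   F   F   F   F   F   F   F   F   F   F   F   F
  1   T   F   F   F   F   F   F   F   T   F   F   F   F   F   F   F   F   F
  2   T   F   F   F   F   F   T   F   T   F   F   F   F   F   T   F   F   F
  3   T   F   F   F   F   F   T   F   T   F   F   F   F   F   T   F   T   F
  4   T   F   F   F   T   F   T   F   T   F   T   F   T   F   T   F   T   F
  5   T   F   F   F   T   F   T   F   T   F   T   F   T   F   T   F   T   F
  6   T   F   F   F   T   T   T   F   T   T   T   T   T   T   T   T   T   T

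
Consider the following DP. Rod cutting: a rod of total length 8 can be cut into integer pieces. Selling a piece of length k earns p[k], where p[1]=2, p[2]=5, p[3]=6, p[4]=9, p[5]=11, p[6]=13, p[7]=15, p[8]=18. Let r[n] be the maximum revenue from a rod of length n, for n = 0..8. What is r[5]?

12

   n    0    1    2    3    4    5    6    7    8
r[n]    0    2    5    7   10   12   15   17   20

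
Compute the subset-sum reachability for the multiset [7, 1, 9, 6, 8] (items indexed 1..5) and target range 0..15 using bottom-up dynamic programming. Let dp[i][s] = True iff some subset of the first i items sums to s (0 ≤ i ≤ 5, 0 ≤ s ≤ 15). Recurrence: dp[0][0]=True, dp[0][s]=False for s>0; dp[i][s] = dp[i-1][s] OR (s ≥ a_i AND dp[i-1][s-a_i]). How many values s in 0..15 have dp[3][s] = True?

6

i\s   0   1   2   3   4   5   6   7   8   9  10  11  12  13  14  15
  0   T   F   F   F   F   F   F   F   F   F   F   F   F   F   F   F
  1   T   F   F   F   F   F   F   T   F   F   F   F   F   F   F   F
  2   T   T   F   F   F   F   F   T   T   F   F   F   F   F   F   F
  3   T   T   F   F   F   F   F   T   T   T   T   F   F   F   F   F
  4   T   T   F   F   F   F   T   T   T   T   T   F   F   T   T   T
  5   T   T   F   F   F   F   T   T   T   T   T   F   F   T   T   T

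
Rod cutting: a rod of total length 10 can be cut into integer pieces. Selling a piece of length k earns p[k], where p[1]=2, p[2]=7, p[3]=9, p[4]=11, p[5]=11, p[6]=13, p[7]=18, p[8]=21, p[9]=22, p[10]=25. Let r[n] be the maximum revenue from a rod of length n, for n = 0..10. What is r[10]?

35

   n    0    1    2    3    4    5    6    7    8    9   10
r[n]    0    2    7    9   14   16   21   23   28   30   35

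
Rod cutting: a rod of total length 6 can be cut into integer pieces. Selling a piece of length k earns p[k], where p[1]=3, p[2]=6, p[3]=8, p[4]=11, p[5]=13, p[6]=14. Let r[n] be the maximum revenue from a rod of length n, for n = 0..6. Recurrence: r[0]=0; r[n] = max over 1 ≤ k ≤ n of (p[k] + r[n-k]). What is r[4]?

12

   n    0    1    2    3    4    5    6
r[n]    0    3    6    9   12   15   18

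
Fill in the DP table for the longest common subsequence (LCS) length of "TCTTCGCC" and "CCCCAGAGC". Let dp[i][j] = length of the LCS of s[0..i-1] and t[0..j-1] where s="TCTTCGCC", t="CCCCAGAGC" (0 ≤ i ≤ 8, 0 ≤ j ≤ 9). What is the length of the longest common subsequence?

4

   ''  C  C  C  C  A  G  A  G  C
''  0  0  0  0  0  0  0  0  0  0
 T  0  0  0  0  0  0  0  0  0  0
 C  0  1  1  1  1  1  1  1  1  1
 T  0  1  1  1  1  1  1  1  1  1
 T  0  1  1  1  1  1  1  1  1  1
 C  0  1  2  2  2  2  2  2  2  2
 G  0  1  2  2  2  2  3  3  3  3
 C  0  1  2  3  3  3  3  3  3  4
 C  0  1  2  3  4  4  4  4  4  4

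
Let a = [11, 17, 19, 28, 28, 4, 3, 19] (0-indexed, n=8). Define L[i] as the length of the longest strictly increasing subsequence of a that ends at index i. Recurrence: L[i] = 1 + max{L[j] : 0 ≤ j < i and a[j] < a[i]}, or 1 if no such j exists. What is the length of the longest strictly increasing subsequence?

   i    0    1    2    3    4    5    6    7
a[i]   11   17   19   28   28    4    3   19
L[i]    1    2    3    4    4    1    1    3

4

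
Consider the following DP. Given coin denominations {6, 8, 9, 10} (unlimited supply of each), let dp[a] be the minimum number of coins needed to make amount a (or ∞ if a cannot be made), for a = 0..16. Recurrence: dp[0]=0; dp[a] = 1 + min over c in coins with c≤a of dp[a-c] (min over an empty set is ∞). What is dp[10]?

1

 a  0  1  2  3  4  5  6  7  8  9 10 11 12 13 14 15 16
dp  0  -  -  -  -  -  1  -  1  1  1  -  2  -  2  2  2
(- denotes ∞ / unreachable)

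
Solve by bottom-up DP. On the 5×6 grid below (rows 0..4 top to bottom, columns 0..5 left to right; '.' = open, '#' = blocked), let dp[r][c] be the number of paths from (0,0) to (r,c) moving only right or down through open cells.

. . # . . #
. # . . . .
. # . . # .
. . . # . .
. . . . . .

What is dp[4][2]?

r\c   0   1   2   3   4   5
  0   1   1   0   0   0   0
  1   1   0   0   0   0   0
  2   1   0   0   0   0   0
  3   1   1   1   0   0   0
  4   1   2   3   3   3   3

3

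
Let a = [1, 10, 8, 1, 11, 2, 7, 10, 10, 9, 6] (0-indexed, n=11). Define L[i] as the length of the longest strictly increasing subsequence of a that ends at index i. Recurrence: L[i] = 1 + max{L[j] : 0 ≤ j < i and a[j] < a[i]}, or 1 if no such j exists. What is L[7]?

4

   i    0    1    2    3    4    5    6    7    8    9   10
a[i]    1   10    8    1   11    2    7   10   10    9    6
L[i]    1    2    2    1    3    2    3    4    4    4    3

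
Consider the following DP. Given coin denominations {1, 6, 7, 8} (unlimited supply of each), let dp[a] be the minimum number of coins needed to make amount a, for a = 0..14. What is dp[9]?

 a  0  1  2  3  4  5  6  7  8  9 10 11 12 13 14
dp  0  1  2  3  4  5  1  1  1  2  3  4  2  2  2

2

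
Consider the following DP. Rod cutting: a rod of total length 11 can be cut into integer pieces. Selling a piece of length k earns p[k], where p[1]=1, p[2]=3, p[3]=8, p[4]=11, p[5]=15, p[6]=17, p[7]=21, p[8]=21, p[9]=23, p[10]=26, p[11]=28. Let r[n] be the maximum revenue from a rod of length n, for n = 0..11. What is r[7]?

21

   n    0    1    2    3    4    5    6    7    8    9   10   11
r[n]    0    1    3    8   11   15   17   21   23   26   30   32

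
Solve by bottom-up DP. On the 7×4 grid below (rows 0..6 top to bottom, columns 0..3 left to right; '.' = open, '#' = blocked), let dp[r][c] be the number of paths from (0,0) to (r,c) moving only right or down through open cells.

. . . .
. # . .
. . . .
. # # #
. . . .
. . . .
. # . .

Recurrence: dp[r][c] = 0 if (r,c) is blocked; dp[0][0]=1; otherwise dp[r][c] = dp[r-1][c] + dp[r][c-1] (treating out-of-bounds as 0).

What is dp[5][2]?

3

r\c   0   1   2   3
  0   1   1   1   1
  1   1   0   1   2
  2   1   1   2   4
  3   1   0   0   0
  4   1   1   1   1
  5   1   2   3   4
  6   1   0   3   7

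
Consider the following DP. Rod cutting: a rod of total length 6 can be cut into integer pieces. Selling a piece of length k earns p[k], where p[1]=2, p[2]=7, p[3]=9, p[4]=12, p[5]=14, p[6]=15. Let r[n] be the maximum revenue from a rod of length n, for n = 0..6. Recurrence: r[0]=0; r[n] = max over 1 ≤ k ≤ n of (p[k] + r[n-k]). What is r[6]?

   n    0    1    2    3    4    5    6
r[n]    0    2    7    9   14   16   21

21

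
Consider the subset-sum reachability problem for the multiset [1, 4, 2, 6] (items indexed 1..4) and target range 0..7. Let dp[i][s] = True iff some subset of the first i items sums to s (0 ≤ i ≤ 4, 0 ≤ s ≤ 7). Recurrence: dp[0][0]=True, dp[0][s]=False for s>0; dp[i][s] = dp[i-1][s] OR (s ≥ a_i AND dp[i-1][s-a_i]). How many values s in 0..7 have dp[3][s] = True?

8

i\s   0   1   2   3   4   5   6   7
  0   T   F   F   F   F   F   F   F
  1   T   T   F   F   F   F   F   F
  2   T   T   F   F   T   T   F   F
  3   T   T   T   T   T   T   T   T
  4   T   T   T   T   T   T   T   T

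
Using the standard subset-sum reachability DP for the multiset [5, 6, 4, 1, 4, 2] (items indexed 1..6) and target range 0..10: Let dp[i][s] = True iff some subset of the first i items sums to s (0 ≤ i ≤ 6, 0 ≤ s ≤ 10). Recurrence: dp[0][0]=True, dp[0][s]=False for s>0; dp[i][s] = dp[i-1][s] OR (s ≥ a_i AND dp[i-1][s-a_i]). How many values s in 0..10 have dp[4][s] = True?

i\s   0   1   2   3   4   5   6   7   8   9  10
  0   T   F   F   F   F   F   F   F   F   F   F
  1   T   F   F   F   F   T   F   F   F   F   F
  2   T   F   F   F   F   T   T   F   F   F   F
  3   T   F   F   F   T   T   T   F   F   T   T
  4   T   T   F   F   T   T   T   T   F   T   T
  5   T   T   F   F   T   T   T   T   T   T   T
  6   T   T   T   T   T   T   T   T   T   T   T

8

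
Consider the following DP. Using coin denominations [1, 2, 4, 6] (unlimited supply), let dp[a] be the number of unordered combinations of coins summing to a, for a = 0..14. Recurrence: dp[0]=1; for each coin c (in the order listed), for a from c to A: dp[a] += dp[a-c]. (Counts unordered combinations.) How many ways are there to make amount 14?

31

after  coin     0     1     2     3     4     5     6     7     8     9    10    11    12    13    14
          1     1     1     1     1     1     1     1     1     1     1     1     1     1     1     1
          2     1     1     2     2     3     3     4     4     5     5     6     6     7     7     8
          4     1     1     2     2     4     4     6     6     9     9    12    12    16    16    20
          6     1     1     2     2     4     4     7     7    11    11    16    16    23    23    31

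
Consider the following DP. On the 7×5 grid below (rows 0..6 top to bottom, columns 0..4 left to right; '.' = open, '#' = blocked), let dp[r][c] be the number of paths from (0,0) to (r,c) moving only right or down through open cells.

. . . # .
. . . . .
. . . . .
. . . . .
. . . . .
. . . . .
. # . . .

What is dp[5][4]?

r\c   0   1   2   3   4
  0   1   1   1   0   0
  1   1   2   3   3   3
  2   1   3   6   9  12
  3   1   4  10  19  31
  4   1   5  15  34  65
  5   1   6  21  55 120
  6   1   0  21  76 196

120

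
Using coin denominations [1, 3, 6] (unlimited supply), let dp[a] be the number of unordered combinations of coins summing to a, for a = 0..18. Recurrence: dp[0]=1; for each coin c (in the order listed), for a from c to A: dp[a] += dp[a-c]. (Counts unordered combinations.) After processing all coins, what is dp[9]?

6

after  coin     0     1     2     3     4     5     6     7     8     9    10    11    12    13    14    15    16    17    18
          1     1     1     1     1     1     1     1     1     1     1     1     1     1     1     1     1     1     1     1
          3     1     1     1     2     2     2     3     3     3     4     4     4     5     5     5     6     6     6     7
          6     1     1     1     2     2     2     4     4     4     6     6     6     9     9     9    12    12    12    16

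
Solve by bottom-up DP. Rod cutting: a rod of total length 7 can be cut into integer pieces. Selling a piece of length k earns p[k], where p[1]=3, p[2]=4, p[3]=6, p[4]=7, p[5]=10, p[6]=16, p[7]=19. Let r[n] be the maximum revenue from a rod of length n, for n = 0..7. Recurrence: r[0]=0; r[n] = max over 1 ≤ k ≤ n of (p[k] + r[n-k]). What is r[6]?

   n    0    1    2    3    4    5    6    7
r[n]    0    3    6    9   12   15   18   21

18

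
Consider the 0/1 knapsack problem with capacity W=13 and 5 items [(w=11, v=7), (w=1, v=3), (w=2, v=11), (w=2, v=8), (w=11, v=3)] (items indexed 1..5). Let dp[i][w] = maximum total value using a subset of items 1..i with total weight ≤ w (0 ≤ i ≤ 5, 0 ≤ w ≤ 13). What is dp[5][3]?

14

i\w   0   1   2   3   4   5   6   7   8   9  10  11  12  13
  0   0   0   0   0   0   0   0   0   0   0   0   0   0   0
  1   0   0   0   0   0   0   0   0   0   0   0   7   7   7
  2   0   3   3   3   3   3   3   3   3   3   3   7  10  10
  3   0   3  11  14  14  14  14  14  14  14  14  14  14  18
  4   0   3  11  14  19  22  22  22  22  22  22  22  22  22
  5   0   3  11  14  19  22  22  22  22  22  22  22  22  22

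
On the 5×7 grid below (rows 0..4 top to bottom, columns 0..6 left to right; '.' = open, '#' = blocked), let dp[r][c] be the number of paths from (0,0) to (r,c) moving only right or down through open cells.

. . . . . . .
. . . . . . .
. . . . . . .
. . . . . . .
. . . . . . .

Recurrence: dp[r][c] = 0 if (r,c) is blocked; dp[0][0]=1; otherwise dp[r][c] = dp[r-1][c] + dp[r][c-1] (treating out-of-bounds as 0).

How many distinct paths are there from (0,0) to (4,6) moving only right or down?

210

r\c   0   1   2   3   4   5   6
  0   1   1   1   1   1   1   1
  1   1   2   3   4   5   6   7
  2   1   3   6  10  15  21  28
  3   1   4  10  20  35  56  84
  4   1   5  15  35  70 126 210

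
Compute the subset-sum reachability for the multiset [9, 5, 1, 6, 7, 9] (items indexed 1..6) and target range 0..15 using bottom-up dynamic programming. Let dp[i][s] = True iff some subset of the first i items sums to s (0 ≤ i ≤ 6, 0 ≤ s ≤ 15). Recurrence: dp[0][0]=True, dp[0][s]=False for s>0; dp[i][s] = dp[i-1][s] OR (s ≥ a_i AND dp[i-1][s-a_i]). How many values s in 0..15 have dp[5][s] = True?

i\s   0   1   2   3   4   5   6   7   8   9  10  11  12  13  14  15
  0   T   F   F   F   F   F   F   F   F   F   F   F   F   F   F   F
  1   T   F   F   F   F   F   F   F   F   T   F   F   F   F   F   F
  2   T   F   F   F   F   T   F   F   F   T   F   F   F   F   T   F
  3   T   T   F   F   F   T   T   F   F   T   T   F   F   F   T   T
  4   T   T   F   F   F   T   T   T   F   T   T   T   T   F   T   T
  5   T   T   F   F   F   T   T   T   T   T   T   T   T   T   T   T
  6   T   T   F   F   F   T   T   T   T   T   T   T   T   T   T   T

13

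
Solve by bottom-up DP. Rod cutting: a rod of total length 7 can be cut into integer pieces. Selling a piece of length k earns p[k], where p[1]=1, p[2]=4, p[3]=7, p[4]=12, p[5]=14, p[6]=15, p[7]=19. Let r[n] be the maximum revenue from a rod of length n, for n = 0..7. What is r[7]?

   n    0    1    2    3    4    5    6    7
r[n]    0    1    4    7   12   14   16   19

19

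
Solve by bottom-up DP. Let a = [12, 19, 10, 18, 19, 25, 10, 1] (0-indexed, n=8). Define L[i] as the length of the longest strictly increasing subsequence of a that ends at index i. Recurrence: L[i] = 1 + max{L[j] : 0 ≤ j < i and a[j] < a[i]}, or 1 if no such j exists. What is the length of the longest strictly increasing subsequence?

4

   i    0    1    2    3    4    5    6    7
a[i]   12   19   10   18   19   25   10    1
L[i]    1    2    1    2    3    4    1    1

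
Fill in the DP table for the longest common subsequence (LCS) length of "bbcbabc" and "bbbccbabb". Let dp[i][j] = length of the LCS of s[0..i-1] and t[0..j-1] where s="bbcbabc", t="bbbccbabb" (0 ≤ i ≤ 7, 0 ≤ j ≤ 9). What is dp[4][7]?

4

   ''  b  b  b  c  c  b  a  b  b
''  0  0  0  0  0  0  0  0  0  0
 b  0  1  1  1  1  1  1  1  1  1
 b  0  1  2  2  2  2  2  2  2  2
 c  0  1  2  2  3  3  3  3  3  3
 b  0  1  2  3  3  3  4  4  4  4
 a  0  1  2  3  3  3  4  5  5  5
 b  0  1  2  3  3  3  4  5  6  6
 c  0  1  2  3  4  4  4  5  6  6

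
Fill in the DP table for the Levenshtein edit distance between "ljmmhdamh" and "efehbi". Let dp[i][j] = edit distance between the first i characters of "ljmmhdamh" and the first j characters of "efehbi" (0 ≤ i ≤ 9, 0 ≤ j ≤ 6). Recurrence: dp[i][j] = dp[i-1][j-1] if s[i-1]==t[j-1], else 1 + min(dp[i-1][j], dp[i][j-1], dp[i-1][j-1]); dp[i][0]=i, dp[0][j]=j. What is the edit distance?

8

   ''  e  f  e  h  b  i
''  0  1  2  3  4  5  6
 l  1  1  2  3  4  5  6
 j  2  2  2  3  4  5  6
 m  3  3  3  3  4  5  6
 m  4  4  4  4  4  5  6
 h  5  5  5  5  4  5  6
 d  6  6  6  6  5  5  6
 a  7  7  7  7  6  6  6
 m  8  8  8  8  7  7  7
 h  9  9  9  9  8  8  8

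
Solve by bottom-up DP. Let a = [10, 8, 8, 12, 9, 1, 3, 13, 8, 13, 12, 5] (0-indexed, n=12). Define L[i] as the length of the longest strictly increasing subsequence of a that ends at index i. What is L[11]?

   i    0    1    2    3    4    5    6    7    8    9   10   11
a[i]   10    8    8   12    9    1    3   13    8   13   12    5
L[i]    1    1    1    2    2    1    2    3    3    4    4    3

3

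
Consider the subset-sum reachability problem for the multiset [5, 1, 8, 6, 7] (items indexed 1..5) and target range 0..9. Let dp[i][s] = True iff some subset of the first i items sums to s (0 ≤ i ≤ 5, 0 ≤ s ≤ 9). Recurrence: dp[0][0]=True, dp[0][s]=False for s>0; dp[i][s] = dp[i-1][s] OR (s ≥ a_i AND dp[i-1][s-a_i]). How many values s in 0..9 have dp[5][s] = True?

i\s   0   1   2   3   4   5   6   7   8   9
  0   T   F   F   F   F   F   F   F   F   F
  1   T   F   F   F   F   T   F   F   F   F
  2   T   T   F   F   F   T   T   F   F   F
  3   T   T   F   F   F   T   T   F   T   T
  4   T   T   F   F   F   T   T   T   T   T
  5   T   T   F   F   F   T   T   T   T   T

7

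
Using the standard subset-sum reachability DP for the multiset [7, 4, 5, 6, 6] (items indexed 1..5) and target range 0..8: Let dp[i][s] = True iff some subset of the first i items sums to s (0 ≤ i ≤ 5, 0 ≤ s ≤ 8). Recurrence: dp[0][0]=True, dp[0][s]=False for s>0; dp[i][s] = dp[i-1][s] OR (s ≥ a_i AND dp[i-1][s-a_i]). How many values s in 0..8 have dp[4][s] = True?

i\s   0   1   2   3   4   5   6   7   8
  0   T   F   F   F   F   F   F   F   F
  1   T   F   F   F   F   F   F   T   F
  2   T   F   F   F   T   F   F   T   F
  3   T   F   F   F   T   T   F   T   F
  4   T   F   F   F   T   T   T   T   F
  5   T   F   F   F   T   T   T   T   F

5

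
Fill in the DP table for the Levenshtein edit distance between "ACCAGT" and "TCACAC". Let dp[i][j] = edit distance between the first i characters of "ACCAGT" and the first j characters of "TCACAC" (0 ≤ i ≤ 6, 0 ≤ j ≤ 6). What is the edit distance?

   ''  T  C  A  C  A  C
''  0  1  2  3  4  5  6
 A  1  1  2  2  3  4  5
 C  2  2  1  2  2  3  4
 C  3  3  2  2  2  3  3
 A  4  4  3  2  3  2  3
 G  5  5  4  3  3  3  3
 T  6  5  5  4  4  4  4

4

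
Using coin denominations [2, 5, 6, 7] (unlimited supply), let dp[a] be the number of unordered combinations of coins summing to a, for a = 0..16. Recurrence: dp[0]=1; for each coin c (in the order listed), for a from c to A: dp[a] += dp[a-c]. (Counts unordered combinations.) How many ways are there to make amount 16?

after  coin     0     1     2     3     4     5     6     7     8     9    10    11    12    13    14    15    16
          2     1     0     1     0     1     0     1     0     1     0     1     0     1     0     1     0     1
          5     1     0     1     0     1     1     1     1     1     1     2     1     2     1     2     2     2
          6     1     0     1     0     1     1     2     1     2     1     3     2     4     2     4     3     5
          7     1     0     1     0     1     1     2     2     2     2     3     3     5     4     6     5     7

7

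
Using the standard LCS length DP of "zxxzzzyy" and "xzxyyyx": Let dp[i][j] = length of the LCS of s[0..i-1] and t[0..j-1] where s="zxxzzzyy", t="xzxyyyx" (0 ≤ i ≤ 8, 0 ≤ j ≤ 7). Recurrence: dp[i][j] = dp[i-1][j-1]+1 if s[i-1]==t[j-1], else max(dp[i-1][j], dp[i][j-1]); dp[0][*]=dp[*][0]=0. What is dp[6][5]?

   ''  x  z  x  y  y  y  x
''  0  0  0  0  0  0  0  0
 z  0  0  1  1  1  1  1  1
 x  0  1  1  2  2  2  2  2
 x  0  1  1  2  2  2  2  3
 z  0  1  2  2  2  2  2  3
 z  0  1  2  2  2  2  2  3
 z  0  1  2  2  2  2  2  3
 y  0  1  2  2  3  3  3  3
 y  0  1  2  2  3  4  4  4

2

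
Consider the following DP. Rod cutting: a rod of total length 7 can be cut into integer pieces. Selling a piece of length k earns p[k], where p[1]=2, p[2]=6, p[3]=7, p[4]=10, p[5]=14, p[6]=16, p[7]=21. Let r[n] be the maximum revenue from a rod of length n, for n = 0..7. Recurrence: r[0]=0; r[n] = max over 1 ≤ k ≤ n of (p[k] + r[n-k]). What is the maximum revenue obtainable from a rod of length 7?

21

   n    0    1    2    3    4    5    6    7
r[n]    0    2    6    8   12   14   18   21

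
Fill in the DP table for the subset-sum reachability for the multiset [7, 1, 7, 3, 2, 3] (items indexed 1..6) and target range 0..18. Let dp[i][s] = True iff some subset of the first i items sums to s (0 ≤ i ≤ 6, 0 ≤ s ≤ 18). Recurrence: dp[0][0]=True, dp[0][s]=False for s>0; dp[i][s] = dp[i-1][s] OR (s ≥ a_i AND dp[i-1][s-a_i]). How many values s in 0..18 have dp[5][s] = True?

19

i\s   0   1   2   3   4   5   6   7   8   9  10  11  12  13  14  15  16  17  18
  0   T   F   F   F   F   F   F   F   F   F   F   F   F   F   F   F   F   F   F
  1   T   F   F   F   F   F   F   T   F   F   F   F   F   F   F   F   F   F   F
  2   T   T   F   F   F   F   F   T   T   F   F   F   F   F   F   F   F   F   F
  3   T   T   F   F   F   F   F   T   T   F   F   F   F   F   T   T   F   F   F
  4   T   T   F   T   T   F   F   T   T   F   T   T   F   F   T   T   F   T   T
  5   T   T   T   T   T   T   T   T   T   T   T   T   T   T   T   T   T   T   T
  6   T   T   T   T   T   T   T   T   T   T   T   T   T   T   T   T   T   T   T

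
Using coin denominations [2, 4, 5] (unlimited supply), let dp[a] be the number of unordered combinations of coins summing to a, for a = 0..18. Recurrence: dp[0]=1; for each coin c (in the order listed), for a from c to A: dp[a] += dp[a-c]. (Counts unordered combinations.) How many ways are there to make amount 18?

after  coin     0     1     2     3     4     5     6     7     8     9    10    11    12    13    14    15    16    17    18
          2     1     0     1     0     1     0     1     0     1     0     1     0     1     0     1     0     1     0     1
          4     1     0     1     0     2     0     2     0     3     0     3     0     4     0     4     0     5     0     5
          5     1     0     1     0     2     1     2     1     3     2     4     2     5     3     6     4     7     5     8

8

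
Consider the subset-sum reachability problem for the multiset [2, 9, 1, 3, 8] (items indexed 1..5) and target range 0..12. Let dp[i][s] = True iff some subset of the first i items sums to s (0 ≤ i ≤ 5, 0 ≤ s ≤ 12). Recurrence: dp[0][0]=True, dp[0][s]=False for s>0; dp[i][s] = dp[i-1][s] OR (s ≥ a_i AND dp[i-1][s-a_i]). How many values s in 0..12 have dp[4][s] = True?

i\s   0   1   2   3   4   5   6   7   8   9  10  11  12
  0   T   F   F   F   F   F   F   F   F   F   F   F   F
  1   T   F   T   F   F   F   F   F   F   F   F   F   F
  2   T   F   T   F   F   F   F   F   F   T   F   T   F
  3   T   T   T   T   F   F   F   F   F   T   T   T   T
  4   T   T   T   T   T   T   T   F   F   T   T   T   T
  5   T   T   T   T   T   T   T   F   T   T   T   T   T

11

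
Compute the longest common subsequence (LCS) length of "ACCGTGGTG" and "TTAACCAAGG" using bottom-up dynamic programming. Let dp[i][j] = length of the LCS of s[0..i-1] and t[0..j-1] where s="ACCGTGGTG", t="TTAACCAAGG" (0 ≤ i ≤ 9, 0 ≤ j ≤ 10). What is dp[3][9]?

   ''  T  T  A  A  C  C  A  A  G  G
''  0  0  0  0  0  0  0  0  0  0  0
 A  0  0  0  1  1  1  1  1  1  1  1
 C  0  0  0  1  1  2  2  2  2  2  2
 C  0  0  0  1  1  2  3  3  3  3  3
 G  0  0  0  1  1  2  3  3  3  4  4
 T  0  1  1  1  1  2  3  3  3  4  4
 G  0  1  1  1  1  2  3  3  3  4  5
 G  0  1  1  1  1  2  3  3  3  4  5
 T  0  1  2  2  2  2  3  3  3  4  5
 G  0  1  2  2  2  2  3  3  3  4  5

3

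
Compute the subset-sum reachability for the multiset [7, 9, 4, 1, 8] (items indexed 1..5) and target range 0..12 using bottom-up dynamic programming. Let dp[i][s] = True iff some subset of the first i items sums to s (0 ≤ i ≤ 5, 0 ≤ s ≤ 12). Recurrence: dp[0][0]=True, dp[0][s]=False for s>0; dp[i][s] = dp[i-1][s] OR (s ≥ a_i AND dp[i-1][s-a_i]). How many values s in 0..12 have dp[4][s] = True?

10

i\s   0   1   2   3   4   5   6   7   8   9  10  11  12
  0   T   F   F   F   F   F   F   F   F   F   F   F   F
  1   T   F   F   F   F   F   F   T   F   F   F   F   F
  2   T   F   F   F   F   F   F   T   F   T   F   F   F
  3   T   F   F   F   T   F   F   T   F   T   F   T   F
  4   T   T   F   F   T   T   F   T   T   T   T   T   T
  5   T   T   F   F   T   T   F   T   T   T   T   T   T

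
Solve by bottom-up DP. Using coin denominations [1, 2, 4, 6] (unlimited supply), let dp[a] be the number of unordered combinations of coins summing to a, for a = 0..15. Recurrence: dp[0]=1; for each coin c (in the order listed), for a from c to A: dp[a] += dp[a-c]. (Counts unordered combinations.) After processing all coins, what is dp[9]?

after  coin     0     1     2     3     4     5     6     7     8     9    10    11    12    13    14    15
          1     1     1     1     1     1     1     1     1     1     1     1     1     1     1     1     1
          2     1     1     2     2     3     3     4     4     5     5     6     6     7     7     8     8
          4     1     1     2     2     4     4     6     6     9     9    12    12    16    16    20    20
          6     1     1     2     2     4     4     7     7    11    11    16    16    23    23    31    31

11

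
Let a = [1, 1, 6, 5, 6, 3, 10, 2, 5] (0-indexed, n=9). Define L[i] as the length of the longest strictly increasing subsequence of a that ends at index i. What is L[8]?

3

   i    0    1    2    3    4    5    6    7    8
a[i]    1    1    6    5    6    3   10    2    5
L[i]    1    1    2    2    3    2    4    2    3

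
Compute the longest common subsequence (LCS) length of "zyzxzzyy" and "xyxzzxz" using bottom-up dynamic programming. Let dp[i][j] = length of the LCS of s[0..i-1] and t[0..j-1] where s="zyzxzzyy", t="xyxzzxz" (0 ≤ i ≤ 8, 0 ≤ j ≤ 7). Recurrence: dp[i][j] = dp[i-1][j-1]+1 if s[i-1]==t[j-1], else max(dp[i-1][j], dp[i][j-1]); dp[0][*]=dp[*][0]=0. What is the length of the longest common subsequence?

   ''  x  y  x  z  z  x  z
''  0  0  0  0  0  0  0  0
 z  0  0  0  0  1  1  1  1
 y  0  0  1  1  1  1  1  1
 z  0  0  1  1  2  2  2  2
 x  0  1  1  2  2  2  3  3
 z  0  1  1  2  3  3  3  4
 z  0  1  1  2  3  4  4  4
 y  0  1  2  2  3  4  4  4
 y  0  1  2  2  3  4  4  4

4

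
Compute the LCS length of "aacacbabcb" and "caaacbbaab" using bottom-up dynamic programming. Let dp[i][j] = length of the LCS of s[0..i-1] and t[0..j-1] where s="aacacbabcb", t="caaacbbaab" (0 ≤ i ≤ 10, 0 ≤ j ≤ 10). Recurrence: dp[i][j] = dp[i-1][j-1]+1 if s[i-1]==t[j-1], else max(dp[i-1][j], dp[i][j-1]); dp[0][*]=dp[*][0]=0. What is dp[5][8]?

4

   ''  c  a  a  a  c  b  b  a  a  b
''  0  0  0  0  0  0  0  0  0  0  0
 a  0  0  1  1  1  1  1  1  1  1  1
 a  0  0  1  2  2  2  2  2  2  2  2
 c  0  1  1  2  2  3  3  3  3  3  3
 a  0  1  2  2  3  3  3  3  4  4  4
 c  0  1  2  2  3  4  4  4  4  4  4
 b  0  1  2  2  3  4  5  5  5  5  5
 a  0  1  2  3  3  4  5  5  6  6  6
 b  0  1  2  3  3  4  5  6  6  6  7
 c  0  1  2  3  3  4  5  6  6  6  7
 b  0  1  2  3  3  4  5  6  6  6  7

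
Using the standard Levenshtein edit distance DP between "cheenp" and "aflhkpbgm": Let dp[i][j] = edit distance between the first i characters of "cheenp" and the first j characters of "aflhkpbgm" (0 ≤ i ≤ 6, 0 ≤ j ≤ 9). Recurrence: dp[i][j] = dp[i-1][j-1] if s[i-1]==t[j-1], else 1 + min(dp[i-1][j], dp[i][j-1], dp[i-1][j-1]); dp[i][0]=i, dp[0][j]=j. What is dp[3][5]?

4

   ''  a  f  l  h  k  p  b  g  m
''  0  1  2  3  4  5  6  7  8  9
 c  1  1  2  3  4  5  6  7  8  9
 h  2  2  2  3  3  4  5  6  7  8
 e  3  3  3  3  4  4  5  6  7  8
 e  4  4  4  4  4  5  5  6  7  8
 n  5  5  5  5  5  5  6  6  7  8
 p  6  6  6  6  6  6  5  6  7  8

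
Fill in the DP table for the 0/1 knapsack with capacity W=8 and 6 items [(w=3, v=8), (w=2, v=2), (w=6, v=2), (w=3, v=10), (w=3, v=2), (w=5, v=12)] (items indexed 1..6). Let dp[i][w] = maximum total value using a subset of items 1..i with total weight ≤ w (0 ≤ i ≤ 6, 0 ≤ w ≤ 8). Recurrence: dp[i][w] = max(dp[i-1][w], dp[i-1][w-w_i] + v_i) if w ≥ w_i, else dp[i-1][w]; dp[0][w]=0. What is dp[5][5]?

i\w   0   1   2   3   4   5   6   7   8
  0   0   0   0   0   0   0   0   0   0
  1   0   0   0   8   8   8   8   8   8
  2   0   0   2   8   8  10  10  10  10
  3   0   0   2   8   8  10  10  10  10
  4   0   0   2  10  10  12  18  18  20
  5   0   0   2  10  10  12  18  18  20
  6   0   0   2  10  10  12  18  18  22

12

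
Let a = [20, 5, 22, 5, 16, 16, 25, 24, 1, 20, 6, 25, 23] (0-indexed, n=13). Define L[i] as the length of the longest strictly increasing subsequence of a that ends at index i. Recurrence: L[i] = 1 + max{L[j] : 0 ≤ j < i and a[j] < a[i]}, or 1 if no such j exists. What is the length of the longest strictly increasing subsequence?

4

   i    0    1    2    3    4    5    6    7    8    9   10   11   12
a[i]   20    5   22    5   16   16   25   24    1   20    6   25   23
L[i]    1    1    2    1    2    2    3    3    1    3    2    4    4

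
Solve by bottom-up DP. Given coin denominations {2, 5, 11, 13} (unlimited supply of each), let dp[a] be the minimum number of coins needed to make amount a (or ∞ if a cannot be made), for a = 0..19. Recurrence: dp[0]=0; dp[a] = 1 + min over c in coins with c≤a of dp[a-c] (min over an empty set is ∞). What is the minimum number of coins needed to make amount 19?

 a  0  1  2  3  4  5  6  7  8  9 10 11 12 13 14 15 16 17 18 19
dp  0  -  1  -  2  1  3  2  4  3  2  1  3  1  4  2  2  3  2  4
(- denotes ∞ / unreachable)

4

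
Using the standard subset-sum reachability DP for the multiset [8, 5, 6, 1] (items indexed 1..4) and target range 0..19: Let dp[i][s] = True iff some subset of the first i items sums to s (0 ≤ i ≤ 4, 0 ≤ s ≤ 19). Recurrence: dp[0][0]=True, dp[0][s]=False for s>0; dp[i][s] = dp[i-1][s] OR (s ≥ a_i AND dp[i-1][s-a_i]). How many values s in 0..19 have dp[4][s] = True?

13

i\s   0   1   2   3   4   5   6   7   8   9  10  11  12  13  14  15  16  17  18  19
  0   T   F   F   F   F   F   F   F   F   F   F   F   F   F   F   F   F   F   F   F
  1   T   F   F   F   F   F   F   F   T   F   F   F   F   F   F   F   F   F   F   F
  2   T   F   F   F   F   T   F   F   T   F   F   F   F   T   F   F   F   F   F   F
  3   T   F   F   F   F   T   T   F   T   F   F   T   F   T   T   F   F   F   F   T
  4   T   T   F   F   F   T   T   T   T   T   F   T   T   T   T   T   F   F   F   T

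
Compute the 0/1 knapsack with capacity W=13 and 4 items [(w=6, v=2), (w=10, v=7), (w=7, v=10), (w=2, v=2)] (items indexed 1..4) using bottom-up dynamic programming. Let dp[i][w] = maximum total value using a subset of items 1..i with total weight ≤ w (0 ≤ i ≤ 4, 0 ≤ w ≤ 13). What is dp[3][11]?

i\w   0   1   2   3   4   5   6   7   8   9  10  11  12  13
  0   0   0   0   0   0   0   0   0   0   0   0   0   0   0
  1   0   0   0   0   0   0   2   2   2   2   2   2   2   2
  2   0   0   0   0   0   0   2   2   2   2   7   7   7   7
  3   0   0   0   0   0   0   2  10  10  10  10  10  10  12
  4   0   0   2   2   2   2   2  10  10  12  12  12  12  12

10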